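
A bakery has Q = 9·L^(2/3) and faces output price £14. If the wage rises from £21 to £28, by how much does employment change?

ΔL = -37

From P·MP_L = w with MP_L = 6·L^(-1/3), the labor demand is L(w) = (84/w)^(3).
At w = 21: L = 64. At w = 28: L = 27.
ΔL = 27 − 64 = -37.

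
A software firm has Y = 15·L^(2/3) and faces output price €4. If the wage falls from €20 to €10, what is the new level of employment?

L* = 64

From P·MP_L = w with MP_L = 10·L^(-1/3), the labor demand is L(w) = (40/w)^(3).
At w = 20: L = 8. At w = 10: L = 64.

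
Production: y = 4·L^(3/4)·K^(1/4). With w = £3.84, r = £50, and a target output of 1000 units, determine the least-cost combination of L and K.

Cost minimization requires the marginal rate of technical substitution to equal the input-price ratio: MP_L/MP_K = w/r.
Here MP_L/MP_K = (3/4)·(K/L)/(1/4) = 3·(K/L). Setting this equal to 3.84/50 = 0.0768 gives K = 0.0256L.
Substituting into y = 1000: 4·L^(3/4)·(0.0256L)^(1/4) = 1000.
Solving, L = 625 and K = 16.

L* = 625, K* = 16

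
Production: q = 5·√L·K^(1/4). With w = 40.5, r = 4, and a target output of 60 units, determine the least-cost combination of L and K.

L* = 16, K* = 81

Cost minimization requires the marginal rate of technical substitution to equal the input-price ratio: MP_L/MP_K = w/r.
Here MP_L/MP_K = (1/2)·(K/L)/(1/4) = 2·(K/L). Setting this equal to 40.5/4 = 10.125 gives K = 5.0625L.
Substituting into q = 60: 5·L^(1/2)·(5.0625L)^(1/4) = 60.
Solving, L = 16 and K = 81.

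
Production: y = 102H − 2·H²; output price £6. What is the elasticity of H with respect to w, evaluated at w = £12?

From P·MP_H = w with MP_H = 102 − 4H, labor demand is H(w) = (102 − w/6)/4.
dH/dw = −1/(24) = -1/24.
At w = 12, H = 25, so ε = (dH/dw)·(w/H) = (-1/24)·(12/25) = -0.02.

ε = -0.02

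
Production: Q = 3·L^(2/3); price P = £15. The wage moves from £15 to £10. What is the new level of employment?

From P·MP_L = w with MP_L = 2·L^(-1/3), the labor demand is L(w) = (30/w)^(3).
At w = 15: L = 8. At w = 10: L = 27.

L* = 27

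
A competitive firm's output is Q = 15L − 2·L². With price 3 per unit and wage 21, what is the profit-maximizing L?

The marginal product of L is MP_L = 15 − 4L.
A price-taking firm hires until the value of the marginal product equals the wage: P·MP_L = w, so 3·(15 − 4L) = 21.
Then 15 − 4L = 7, giving L = 2.

L* = 2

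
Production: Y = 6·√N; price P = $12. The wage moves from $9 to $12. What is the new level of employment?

N* = 9

From P·MP_N = w with MP_N = 3·N^(-1/2), the labor demand is N(w) = (36/w)^(2).
At w = 9: N = 16. At w = 12: N = 9.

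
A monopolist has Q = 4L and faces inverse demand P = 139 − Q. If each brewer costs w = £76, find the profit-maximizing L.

Marginal revenue from the inverse demand is MR = 139 − 2Q.
The marginal product is MP_L = 4.
A monopolist hires until marginal revenue product equals the wage: MR·MP_L = w.
(139 − 8L)·4 = 76, so L = 15.

L* = 15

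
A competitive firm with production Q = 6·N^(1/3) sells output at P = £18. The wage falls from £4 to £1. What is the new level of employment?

From P·MP_N = w with MP_N = 2·N^(-2/3), the labor demand is N(w) = (36/w)^(3/2).
At w = 4: N = 27. At w = 1: N = 216.

N* = 216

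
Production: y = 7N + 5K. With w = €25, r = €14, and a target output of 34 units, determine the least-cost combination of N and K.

The inputs are perfect substitutes, so the firm uses whichever has the lower cost per unit of output.
Cost per unit of output via N is w/7 = 25/7; via K it is r/5 = 2.8. K is cheaper.
Producing y = 34 with K alone: N = 0, K = 6.8.

N* = 0, K* = 6.8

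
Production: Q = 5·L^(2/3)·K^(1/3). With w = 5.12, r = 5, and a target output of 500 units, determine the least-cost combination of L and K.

Cost minimization requires the marginal rate of technical substitution to equal the input-price ratio: MP_L/MP_K = w/r.
Here MP_L/MP_K = (2/3)·(K/L)/(1/3) = 2·(K/L). Setting this equal to 5.12/5 = 1.024 gives K = 0.512L.
Substituting into Q = 500: 5·L^(2/3)·(0.512L)^(1/3) = 500.
Solving, L = 125 and K = 64.

L* = 125, K* = 64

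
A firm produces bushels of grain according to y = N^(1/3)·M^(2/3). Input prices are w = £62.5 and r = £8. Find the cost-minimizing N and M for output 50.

Cost minimization requires the marginal rate of technical substitution to equal the input-price ratio: MP_N/MP_M = w/r.
Here MP_N/MP_M = (1/3)·(M/N)/(2/3) = 0.5·(M/N). Setting this equal to 62.5/8 = 7.8125 gives M = 15.625N.
Substituting into y = 50: N^(1/3)·(15.625N)^(2/3) = 50.
Solving, N = 8 and M = 125.

N* = 8, M* = 125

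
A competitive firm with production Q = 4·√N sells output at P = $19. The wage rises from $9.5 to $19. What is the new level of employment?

From P·MP_N = w with MP_N = 2·N^(-1/2), the labor demand is N(w) = (38/w)^(2).
At w = 9.5: N = 16. At w = 19: N = 4.

N* = 4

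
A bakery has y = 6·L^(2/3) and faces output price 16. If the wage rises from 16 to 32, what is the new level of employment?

From P·MP_L = w with MP_L = 4·L^(-1/3), the labor demand is L(w) = (64/w)^(3).
At w = 16: L = 64. At w = 32: L = 8.

L* = 8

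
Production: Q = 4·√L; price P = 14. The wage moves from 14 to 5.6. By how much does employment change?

ΔL = 21

From P·MP_L = w with MP_L = 2·L^(-1/2), the labor demand is L(w) = (28/w)^(2).
At w = 14: L = 4. At w = 5.6: L = 25.
ΔL = 25 − 4 = 21.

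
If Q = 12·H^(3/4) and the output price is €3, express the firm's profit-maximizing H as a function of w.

H(w) = 531441/w^(4)

MP_H = (3/4)·12·H^(-1/4) = 9·H^(-1/4).
Setting P·MP_H = w: 27·H^(-1/4) = w.
Solving for H: H^(-1/4) = w/27, so H = (27/w)^(4).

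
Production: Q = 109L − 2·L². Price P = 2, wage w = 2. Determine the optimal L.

The marginal product of L is MP_L = 109 − 4L.
A price-taking firm hires until the value of the marginal product equals the wage: P·MP_L = w, so 2·(109 − 4L) = 2.
Then 109 − 4L = 1, giving L = 27.

L* = 27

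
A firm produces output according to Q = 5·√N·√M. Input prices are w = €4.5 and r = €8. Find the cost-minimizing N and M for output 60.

N* = 16, M* = 9

Cost minimization requires the marginal rate of technical substitution to equal the input-price ratio: MP_N/MP_M = w/r.
Here MP_N/MP_M = (1/2)·(M/N)/(1/2) = (M/N). Setting this equal to 4.5/8 = 0.5625 gives M = 0.5625N.
Substituting into Q = 60: 5·N^(1/2)·(0.5625N)^(1/2) = 60.
Solving, N = 16 and M = 9.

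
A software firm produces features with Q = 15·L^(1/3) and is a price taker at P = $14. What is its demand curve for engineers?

L(w) = (70/w)^(3/2)

MP_L = (1/3)·15·L^(-2/3) = 5·L^(-2/3).
Setting P·MP_L = w: 70·L^(-2/3) = w.
Solving for L: L^(-2/3) = w/70, so L = (70/w)^(3/2).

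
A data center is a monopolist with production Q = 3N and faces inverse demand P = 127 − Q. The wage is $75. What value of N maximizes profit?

Marginal revenue from the inverse demand is MR = 127 − 2Q.
The marginal product is MP_N = 3.
A monopolist hires until marginal revenue product equals the wage: MR·MP_N = w.
(127 − 6N)·3 = 75, so N = 17.

N* = 17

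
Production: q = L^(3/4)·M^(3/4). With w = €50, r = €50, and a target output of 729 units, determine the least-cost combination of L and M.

Cost minimization requires the marginal rate of technical substitution to equal the input-price ratio: MP_L/MP_M = w/r.
Here MP_L/MP_M = (3/4)·(M/L)/(3/4) = (M/L). Setting this equal to 50/50 = 1 gives M = L.
Substituting into q = 729: L^(3/4)·(L)^(3/4) = 729.
Solving, L = 81 and M = 81.

L* = 81, M* = 81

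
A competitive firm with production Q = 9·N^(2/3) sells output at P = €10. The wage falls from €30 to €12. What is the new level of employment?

N* = 125

From P·MP_N = w with MP_N = 6·N^(-1/3), the labor demand is N(w) = (60/w)^(3).
At w = 30: N = 8. At w = 12: N = 125.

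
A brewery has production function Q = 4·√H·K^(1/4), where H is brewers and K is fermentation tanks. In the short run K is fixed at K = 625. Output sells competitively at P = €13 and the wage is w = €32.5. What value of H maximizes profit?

H* = 16

With K = 625, MP_H = (1/2)·4·H^(-1/2)·625^(1/4) = 10·H^(-1/2).
Profit maximization for a price taker requires P·MP_H = w: 13·10·H^(-1/2) = 32.5.
So H^(-1/2) = 0.25, which gives H = 16.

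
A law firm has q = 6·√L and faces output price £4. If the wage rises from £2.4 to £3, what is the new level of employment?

L* = 16

From P·MP_L = w with MP_L = 3·L^(-1/2), the labor demand is L(w) = (12/w)^(2).
At w = 2.4: L = 25. At w = 3: L = 16.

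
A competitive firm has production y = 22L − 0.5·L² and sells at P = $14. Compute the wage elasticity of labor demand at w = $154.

From P·MP_L = w with MP_L = 22 − L, labor demand is L(w) = 22 − w/14.
dL/dw = −1/(14) = -1/14.
At w = 154, L = 11, so ε = (dL/dw)·(w/L) = (-1/14)·(154/11) = -1.

ε = -1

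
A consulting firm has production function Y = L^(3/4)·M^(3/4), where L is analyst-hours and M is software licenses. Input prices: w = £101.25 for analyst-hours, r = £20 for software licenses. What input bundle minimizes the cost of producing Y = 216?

L* = 16, M* = 81

Cost minimization requires the marginal rate of technical substitution to equal the input-price ratio: MP_L/MP_M = w/r.
Here MP_L/MP_M = (3/4)·(M/L)/(3/4) = (M/L). Setting this equal to 101.25/20 = 5.0625 gives M = 5.0625L.
Substituting into Y = 216: L^(3/4)·(5.0625L)^(3/4) = 216.
Solving, L = 16 and M = 81.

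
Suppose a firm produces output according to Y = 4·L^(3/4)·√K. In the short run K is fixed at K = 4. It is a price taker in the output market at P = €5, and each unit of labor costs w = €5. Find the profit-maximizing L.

With K = 4, MP_L = (3/4)·4·L^(-1/4)·4^(1/2) = 6·L^(-1/4).
Profit maximization for a price taker requires P·MP_L = w: 5·6·L^(-1/4) = 5.
So L^(-1/4) = 1/6, which gives L = 1296.

L* = 1296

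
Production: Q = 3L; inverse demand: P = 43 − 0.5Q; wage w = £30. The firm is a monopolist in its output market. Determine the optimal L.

L* = 11

Marginal revenue from the inverse demand is MR = 43 − Q.
The marginal product is MP_L = 3.
A monopolist hires until marginal revenue product equals the wage: MR·MP_L = w.
(43 − 3L)·3 = 30, so L = 11.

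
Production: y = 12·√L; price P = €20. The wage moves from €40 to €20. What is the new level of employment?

From P·MP_L = w with MP_L = 6·L^(-1/2), the labor demand is L(w) = (120/w)^(2).
At w = 40: L = 9. At w = 20: L = 36.

L* = 36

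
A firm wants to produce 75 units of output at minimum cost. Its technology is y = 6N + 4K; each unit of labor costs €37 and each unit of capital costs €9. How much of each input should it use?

N* = 0, K* = 18.75

The inputs are perfect substitutes, so the firm uses whichever has the lower cost per unit of output.
Cost per unit of output via N is w/6 = 37/6; via K it is r/4 = 2.25. K is cheaper.
Producing y = 75 with K alone: N = 0, K = 18.75.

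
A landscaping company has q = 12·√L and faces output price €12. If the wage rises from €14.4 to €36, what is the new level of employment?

L* = 4

From P·MP_L = w with MP_L = 6·L^(-1/2), the labor demand is L(w) = (72/w)^(2).
At w = 14.4: L = 25. At w = 36: L = 4.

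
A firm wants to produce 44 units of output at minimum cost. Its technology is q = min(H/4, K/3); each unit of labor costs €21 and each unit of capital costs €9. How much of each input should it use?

H* = 176, K* = 132

With a fixed-proportions technology, the cost-minimizing bundle uses no slack in either input: H/4 = K/3 = q.
So H = 4·44 = 176 and K = 3·44 = 132.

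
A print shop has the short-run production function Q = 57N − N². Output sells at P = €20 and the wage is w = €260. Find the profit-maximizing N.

The marginal product of N is MP_N = 57 − 2N.
A price-taking firm hires until the value of the marginal product equals the wage: P·MP_N = w, so 20·(57 − 2N) = 260.
Then 57 − 2N = 13, giving N = 22.

N* = 22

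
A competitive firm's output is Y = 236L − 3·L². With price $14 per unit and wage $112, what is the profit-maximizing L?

The marginal product of L is MP_L = 236 − 6L.
A price-taking firm hires until the value of the marginal product equals the wage: P·MP_L = w, so 14·(236 − 6L) = 112.
Then 236 − 6L = 8, giving L = 38.

L* = 38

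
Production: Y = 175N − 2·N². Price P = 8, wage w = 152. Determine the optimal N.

N* = 39

The marginal product of N is MP_N = 175 − 4N.
A price-taking firm hires until the value of the marginal product equals the wage: P·MP_N = w, so 8·(175 − 4N) = 152.
Then 175 − 4N = 19, giving N = 39.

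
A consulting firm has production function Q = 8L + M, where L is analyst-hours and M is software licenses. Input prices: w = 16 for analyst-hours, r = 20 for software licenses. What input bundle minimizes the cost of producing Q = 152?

L* = 19, M* = 0

The inputs are perfect substitutes, so the firm uses whichever has the lower cost per unit of output.
Cost per unit of output via L is 2; via M it is 20. L is cheaper.
Producing Q = 152 with L alone: L = 19, M = 0.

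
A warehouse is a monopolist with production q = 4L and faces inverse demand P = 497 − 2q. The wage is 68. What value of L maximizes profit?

L* = 30

Marginal revenue from the inverse demand is MR = 497 − 4q.
The marginal product is MP_L = 4.
A monopolist hires until marginal revenue product equals the wage: MR·MP_L = w.
(497 − 16L)·4 = 68, so L = 30.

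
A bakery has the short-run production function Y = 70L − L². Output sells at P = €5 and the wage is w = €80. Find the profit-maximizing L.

L* = 27

The marginal product of L is MP_L = 70 − 2L.
A price-taking firm hires until the value of the marginal product equals the wage: P·MP_L = w, so 5·(70 − 2L) = 80.
Then 70 − 2L = 16, giving L = 27.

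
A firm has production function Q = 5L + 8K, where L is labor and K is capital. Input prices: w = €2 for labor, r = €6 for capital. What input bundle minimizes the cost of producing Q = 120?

L* = 24, K* = 0

The inputs are perfect substitutes, so the firm uses whichever has the lower cost per unit of output.
Cost per unit of output via L is w/5 = 0.4; via K it is r/8 = 0.75. L is cheaper.
Producing Q = 120 with L alone: L = 24, K = 0.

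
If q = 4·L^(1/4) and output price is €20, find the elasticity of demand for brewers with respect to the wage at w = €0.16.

ε = -4/3

MP_L = (1/4)·4·L^(-3/4), so P·MP_L = w gives 20·L^(-3/4) = w.
Solving, L(w) = (20/w)^(4/3). This is a constant-elasticity form: L ∝ w^(−4/3), so ε = −4/3.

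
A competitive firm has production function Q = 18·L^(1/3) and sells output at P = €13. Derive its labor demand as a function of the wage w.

MP_L = (1/3)·18·L^(-2/3) = 6·L^(-2/3).
Setting P·MP_L = w: 78·L^(-2/3) = w.
Solving for L: L^(-2/3) = w/78, so L = (78/w)^(3/2).

L(w) = (78/w)^(3/2)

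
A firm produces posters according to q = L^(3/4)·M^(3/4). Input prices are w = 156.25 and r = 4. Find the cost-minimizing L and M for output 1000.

L* = 16, M* = 625

Cost minimization requires the marginal rate of technical substitution to equal the input-price ratio: MP_L/MP_M = w/r.
Here MP_L/MP_M = (3/4)·(M/L)/(3/4) = (M/L). Setting this equal to 156.25/4 = 39.0625 gives M = 39.0625L.
Substituting into q = 1000: L^(3/4)·(39.0625L)^(3/4) = 1000.
Solving, L = 16 and M = 625.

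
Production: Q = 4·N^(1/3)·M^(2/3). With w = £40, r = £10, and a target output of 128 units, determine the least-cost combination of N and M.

Cost minimization requires the marginal rate of technical substitution to equal the input-price ratio: MP_N/MP_M = w/r.
Here MP_N/MP_M = (1/3)·(M/N)/(2/3) = 0.5·(M/N). Setting this equal to 40/10 = 4 gives M = 8N.
Substituting into Q = 128: 4·N^(1/3)·(8N)^(2/3) = 128.
Solving, N = 8 and M = 64.

N* = 8, M* = 64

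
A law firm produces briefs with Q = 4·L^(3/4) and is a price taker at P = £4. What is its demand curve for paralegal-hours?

L(w) = 20736/w^(4)

MP_L = (3/4)·4·L^(-1/4) = 3·L^(-1/4).
Setting P·MP_L = w: 12·L^(-1/4) = w.
Solving for L: L^(-1/4) = w/12, so L = (12/w)^(4).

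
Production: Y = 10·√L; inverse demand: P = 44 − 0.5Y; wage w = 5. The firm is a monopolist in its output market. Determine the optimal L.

Marginal revenue from the inverse demand is MR = 44 − Y.
The marginal product is MP_L = 5·L^(-1/2).
A monopolist hires until marginal revenue product equals the wage: MR·MP_L = w.
At L, Y = 10·√L. Substituting and solving: (44 − 10·√L)·5·L^(-1/2) = 5 gives L = 16.

L* = 16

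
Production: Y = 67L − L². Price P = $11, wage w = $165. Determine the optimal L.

The marginal product of L is MP_L = 67 − 2L.
A price-taking firm hires until the value of the marginal product equals the wage: P·MP_L = w, so 11·(67 − 2L) = 165.
Then 67 − 2L = 15, giving L = 26.

L* = 26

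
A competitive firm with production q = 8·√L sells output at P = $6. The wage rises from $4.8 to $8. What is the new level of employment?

L* = 9

From P·MP_L = w with MP_L = 4·L^(-1/2), the labor demand is L(w) = (24/w)^(2).
At w = 4.8: L = 25. At w = 8: L = 9.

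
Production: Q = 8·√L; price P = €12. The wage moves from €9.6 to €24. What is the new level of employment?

From P·MP_L = w with MP_L = 4·L^(-1/2), the labor demand is L(w) = (48/w)^(2).
At w = 9.6: L = 25. At w = 24: L = 4.

L* = 4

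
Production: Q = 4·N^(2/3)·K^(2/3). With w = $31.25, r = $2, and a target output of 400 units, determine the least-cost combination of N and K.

Cost minimization requires the marginal rate of technical substitution to equal the input-price ratio: MP_N/MP_K = w/r.
Here MP_N/MP_K = (2/3)·(K/N)/(2/3) = (K/N). Setting this equal to 31.25/2 = 15.625 gives K = 15.625N.
Substituting into Q = 400: 4·N^(2/3)·(15.625N)^(2/3) = 400.
Solving, N = 8 and K = 125.

N* = 8, K* = 125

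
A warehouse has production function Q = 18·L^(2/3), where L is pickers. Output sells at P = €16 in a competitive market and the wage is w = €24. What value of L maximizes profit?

MP_L = (2/3)·18·L^(-1/3) = 12·L^(-1/3).
Profit maximization for a price taker requires P·MP_L = w: 16·12·L^(-1/3) = 24.
So L^(-1/3) = 0.125, which gives L = 512.

L* = 512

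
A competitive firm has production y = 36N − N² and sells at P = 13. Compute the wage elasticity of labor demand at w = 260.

ε = -1.25

From P·MP_N = w with MP_N = 36 − 2N, labor demand is N(w) = (36 − w/13)/2.
dN/dw = −1/(26) = -1/26.
At w = 260, N = 8, so ε = (dN/dw)·(w/N) = (-1/26)·(260/8) = -1.25.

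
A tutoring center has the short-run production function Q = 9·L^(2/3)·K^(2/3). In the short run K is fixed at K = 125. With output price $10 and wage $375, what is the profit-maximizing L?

With K = 125, MP_L = (2/3)·9·L^(-1/3)·125^(2/3) = 150·L^(-1/3).
Profit maximization for a price taker requires P·MP_L = w: 10·150·L^(-1/3) = 375.
So L^(-1/3) = 0.25, which gives L = 64.

L* = 64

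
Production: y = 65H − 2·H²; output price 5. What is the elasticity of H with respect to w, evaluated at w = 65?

From P·MP_H = w with MP_H = 65 − 4H, labor demand is H(w) = (65 − w/5)/4.
dH/dw = −1/(20) = -0.05.
At w = 65, H = 13, so ε = (dH/dw)·(w/H) = (-0.05)·(65/13) = -0.25.

ε = -0.25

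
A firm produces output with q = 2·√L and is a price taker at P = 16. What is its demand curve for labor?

L(w) = 256/w²

MP_L = (1/2)·2·L^(-1/2) = L^(-1/2).
Setting P·MP_L = w: 16·L^(-1/2) = w.
Solving for L: L^(-1/2) = w/16, so L = (16/w)^(2).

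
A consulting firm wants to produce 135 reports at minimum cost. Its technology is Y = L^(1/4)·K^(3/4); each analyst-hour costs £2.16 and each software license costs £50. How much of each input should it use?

L* = 625, K* = 81

Cost minimization requires the marginal rate of technical substitution to equal the input-price ratio: MP_L/MP_K = w/r.
Here MP_L/MP_K = (1/4)·(K/L)/(3/4) = (1/3)·(K/L). Setting this equal to 2.16/50 = 0.0432 gives K = 0.1296L.
Substituting into Y = 135: L^(1/4)·(0.1296L)^(3/4) = 135.
Solving, L = 625 and K = 81.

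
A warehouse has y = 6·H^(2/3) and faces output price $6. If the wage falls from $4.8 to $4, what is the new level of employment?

H* = 216

From P·MP_H = w with MP_H = 4·H^(-1/3), the labor demand is H(w) = (24/w)^(3).
At w = 4.8: H = 125. At w = 4: H = 216.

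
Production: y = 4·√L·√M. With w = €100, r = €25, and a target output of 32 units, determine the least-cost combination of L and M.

Cost minimization requires the marginal rate of technical substitution to equal the input-price ratio: MP_L/MP_M = w/r.
Here MP_L/MP_M = (1/2)·(M/L)/(1/2) = (M/L). Setting this equal to 100/25 = 4 gives M = 4L.
Substituting into y = 32: 4·L^(1/2)·(4L)^(1/2) = 32.
Solving, L = 4 and M = 16.

L* = 4, M* = 16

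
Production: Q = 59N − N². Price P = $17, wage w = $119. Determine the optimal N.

N* = 26

The marginal product of N is MP_N = 59 − 2N.
A price-taking firm hires until the value of the marginal product equals the wage: P·MP_N = w, so 17·(59 − 2N) = 119.
Then 59 − 2N = 7, giving N = 26.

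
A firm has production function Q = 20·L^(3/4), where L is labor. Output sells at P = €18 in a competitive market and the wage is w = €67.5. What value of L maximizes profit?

MP_L = (3/4)·20·L^(-1/4) = 15·L^(-1/4).
Profit maximization for a price taker requires P·MP_L = w: 18·15·L^(-1/4) = 67.5.
So L^(-1/4) = 0.25, which gives L = 256.

L* = 256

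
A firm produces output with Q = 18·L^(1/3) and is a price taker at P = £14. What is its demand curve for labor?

L(w) = (84/w)^(3/2)

MP_L = (1/3)·18·L^(-2/3) = 6·L^(-2/3).
Setting P·MP_L = w: 84·L^(-2/3) = w.
Solving for L: L^(-2/3) = w/84, so L = (84/w)^(3/2).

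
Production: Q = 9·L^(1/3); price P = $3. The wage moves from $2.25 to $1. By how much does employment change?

From P·MP_L = w with MP_L = 3·L^(-2/3), the labor demand is L(w) = (9/w)^(3/2).
At w = 2.25: L = 8. At w = 1: L = 27.
ΔL = 27 − 8 = 19.

ΔL = 19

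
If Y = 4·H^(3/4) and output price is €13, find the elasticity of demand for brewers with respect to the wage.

ε = -4

MP_H = (3/4)·4·H^(-1/4), so P·MP_H = w gives 39·H^(-1/4) = w.
Solving, H(w) = (39/w)^(4). This is a constant-elasticity form: H ∝ w^(−4), so ε = −4.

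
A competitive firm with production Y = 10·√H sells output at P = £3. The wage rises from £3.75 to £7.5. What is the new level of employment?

From P·MP_H = w with MP_H = 5·H^(-1/2), the labor demand is H(w) = (15/w)^(2).
At w = 3.75: H = 16. At w = 7.5: H = 4.

H* = 4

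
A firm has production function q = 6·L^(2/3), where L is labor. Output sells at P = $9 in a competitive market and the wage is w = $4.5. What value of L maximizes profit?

MP_L = (2/3)·6·L^(-1/3) = 4·L^(-1/3).
Profit maximization for a price taker requires P·MP_L = w: 9·4·L^(-1/3) = 4.5.
So L^(-1/3) = 0.125, which gives L = 512.

L* = 512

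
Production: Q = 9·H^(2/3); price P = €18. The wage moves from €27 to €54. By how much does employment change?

ΔH = -56

From P·MP_H = w with MP_H = 6·H^(-1/3), the labor demand is H(w) = (108/w)^(3).
At w = 27: H = 64. At w = 54: H = 8.
ΔH = 8 − 64 = -56.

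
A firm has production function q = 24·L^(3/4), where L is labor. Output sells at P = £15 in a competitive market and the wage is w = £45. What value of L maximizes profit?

L* = 1296

MP_L = (3/4)·24·L^(-1/4) = 18·L^(-1/4).
Profit maximization for a price taker requires P·MP_L = w: 15·18·L^(-1/4) = 45.
So L^(-1/4) = 1/6, which gives L = 1296.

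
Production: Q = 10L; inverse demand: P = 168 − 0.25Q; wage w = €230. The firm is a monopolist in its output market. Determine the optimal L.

Marginal revenue from the inverse demand is MR = 168 − 0.5Q.
The marginal product is MP_L = 10.
A monopolist hires until marginal revenue product equals the wage: MR·MP_L = w.
(168 − 5L)·10 = 230, so L = 29.

L* = 29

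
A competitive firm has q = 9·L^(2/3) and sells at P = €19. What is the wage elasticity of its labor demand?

MP_L = (2/3)·9·L^(-1/3), so P·MP_L = w gives 114·L^(-1/3) = w.
Solving, L(w) = (114/w)^(3). This is a constant-elasticity form: L ∝ w^(−3), so ε = −3.

ε = -3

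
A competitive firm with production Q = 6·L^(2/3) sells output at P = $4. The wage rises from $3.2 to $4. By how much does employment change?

From P·MP_L = w with MP_L = 4·L^(-1/3), the labor demand is L(w) = (16/w)^(3).
At w = 3.2: L = 125. At w = 4: L = 64.
ΔL = 64 − 125 = -61.

ΔL = -61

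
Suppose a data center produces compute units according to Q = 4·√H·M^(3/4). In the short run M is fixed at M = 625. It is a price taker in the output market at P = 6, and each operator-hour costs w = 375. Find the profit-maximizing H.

With M = 625, MP_H = (1/2)·4·H^(-1/2)·625^(3/4) = 250·H^(-1/2).
Profit maximization for a price taker requires P·MP_H = w: 6·250·H^(-1/2) = 375.
So H^(-1/2) = 0.25, which gives H = 16.

H* = 16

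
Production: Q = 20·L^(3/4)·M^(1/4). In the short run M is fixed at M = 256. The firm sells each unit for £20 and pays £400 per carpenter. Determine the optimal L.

L* = 81

With M = 256, MP_L = (3/4)·20·L^(-1/4)·256^(1/4) = 60·L^(-1/4).
Profit maximization for a price taker requires P·MP_L = w: 20·60·L^(-1/4) = 400.
So L^(-1/4) = 1/3, which gives L = 81.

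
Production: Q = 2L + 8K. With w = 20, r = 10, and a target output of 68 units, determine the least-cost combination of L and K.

The inputs are perfect substitutes, so the firm uses whichever has the lower cost per unit of output.
Cost per unit of output via L is w/2 = 10; via K it is r/8 = 1.25. K is cheaper.
Producing Q = 68 with K alone: L = 0, K = 8.5.

L* = 0, K* = 8.5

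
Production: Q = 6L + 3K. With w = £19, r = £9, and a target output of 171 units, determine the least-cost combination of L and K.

L* = 0, K* = 57

The inputs are perfect substitutes, so the firm uses whichever has the lower cost per unit of output.
Cost per unit of output via L is w/6 = 19/6; via K it is r/3 = 3. K is cheaper.
Producing Q = 171 with K alone: L = 0, K = 57.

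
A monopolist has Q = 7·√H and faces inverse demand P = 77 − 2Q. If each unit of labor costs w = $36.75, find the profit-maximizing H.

H* = 4

Marginal revenue from the inverse demand is MR = 77 − 4Q.
The marginal product is MP_H = 3.5·H^(-1/2).
A monopolist hires until marginal revenue product equals the wage: MR·MP_H = w.
At H, Q = 7·√H. Substituting and solving: (77 − 28·√H)·3.5·H^(-1/2) = 36.75 gives H = 4.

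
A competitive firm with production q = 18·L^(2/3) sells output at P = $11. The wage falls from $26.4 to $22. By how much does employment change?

From P·MP_L = w with MP_L = 12·L^(-1/3), the labor demand is L(w) = (132/w)^(3).
At w = 26.4: L = 125. At w = 22: L = 216.
ΔL = 216 − 125 = 91.

ΔL = 91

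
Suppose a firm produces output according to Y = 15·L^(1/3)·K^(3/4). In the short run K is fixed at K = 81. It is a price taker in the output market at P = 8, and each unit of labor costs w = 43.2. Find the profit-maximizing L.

L* = 125

With K = 81, MP_L = (1/3)·15·L^(-2/3)·81^(3/4) = 135·L^(-2/3).
Profit maximization for a price taker requires P·MP_L = w: 8·135·L^(-2/3) = 43.2.
So L^(-2/3) = 0.04, which gives L = 125.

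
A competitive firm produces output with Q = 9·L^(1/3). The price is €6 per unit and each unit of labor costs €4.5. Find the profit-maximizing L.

MP_L = (1/3)·9·L^(-2/3) = 3·L^(-2/3).
Profit maximization for a price taker requires P·MP_L = w: 6·3·L^(-2/3) = 4.5.
So L^(-2/3) = 0.25, which gives L = 8.

L* = 8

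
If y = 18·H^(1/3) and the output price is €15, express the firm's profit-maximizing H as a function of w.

H(w) = (90/w)^(3/2)

MP_H = (1/3)·18·H^(-2/3) = 6·H^(-2/3).
Setting P·MP_H = w: 90·H^(-2/3) = w.
Solving for H: H^(-2/3) = w/90, so H = (90/w)^(3/2).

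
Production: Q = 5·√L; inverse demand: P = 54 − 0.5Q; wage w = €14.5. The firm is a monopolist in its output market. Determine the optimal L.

L* = 25

Marginal revenue from the inverse demand is MR = 54 − Q.
The marginal product is MP_L = 2.5·L^(-1/2).
A monopolist hires until marginal revenue product equals the wage: MR·MP_L = w.
At L, Q = 5·√L. Substituting and solving: (54 − 5·√L)·2.5·L^(-1/2) = 14.5 gives L = 25.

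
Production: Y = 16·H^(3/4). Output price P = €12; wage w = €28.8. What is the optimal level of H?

MP_H = (3/4)·16·H^(-1/4) = 12·H^(-1/4).
Profit maximization for a price taker requires P·MP_H = w: 12·12·H^(-1/4) = 28.8.
So H^(-1/4) = 0.2, which gives H = 625.

H* = 625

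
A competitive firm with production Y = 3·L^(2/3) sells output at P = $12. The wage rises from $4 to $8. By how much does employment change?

ΔL = -189

From P·MP_L = w with MP_L = 2·L^(-1/3), the labor demand is L(w) = (24/w)^(3).
At w = 4: L = 216. At w = 8: L = 27.
ΔL = 27 − 216 = -189.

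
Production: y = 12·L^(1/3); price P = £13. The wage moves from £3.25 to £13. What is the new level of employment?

From P·MP_L = w with MP_L = 4·L^(-2/3), the labor demand is L(w) = (52/w)^(3/2).
At w = 3.25: L = 64. At w = 13: L = 8.

L* = 8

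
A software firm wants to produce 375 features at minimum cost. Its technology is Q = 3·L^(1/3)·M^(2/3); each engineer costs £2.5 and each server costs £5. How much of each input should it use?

Cost minimization requires the marginal rate of technical substitution to equal the input-price ratio: MP_L/MP_M = w/r.
Here MP_L/MP_M = (1/3)·(M/L)/(2/3) = 0.5·(M/L). Setting this equal to 2.5/5 = 0.5 gives M = L.
Substituting into Q = 375: 3·L^(1/3)·(L)^(2/3) = 375.
Solving, L = 125 and M = 125.

L* = 125, M* = 125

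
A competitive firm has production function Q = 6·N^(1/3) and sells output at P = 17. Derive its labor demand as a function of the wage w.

N(w) = (34/w)^(3/2)

MP_N = (1/3)·6·N^(-2/3) = 2·N^(-2/3).
Setting P·MP_N = w: 34·N^(-2/3) = w.
Solving for N: N^(-2/3) = w/34, so N = (34/w)^(3/2).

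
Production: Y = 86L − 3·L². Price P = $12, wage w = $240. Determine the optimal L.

The marginal product of L is MP_L = 86 − 6L.
A price-taking firm hires until the value of the marginal product equals the wage: P·MP_L = w, so 12·(86 − 6L) = 240.
Then 86 − 6L = 20, giving L = 11.

L* = 11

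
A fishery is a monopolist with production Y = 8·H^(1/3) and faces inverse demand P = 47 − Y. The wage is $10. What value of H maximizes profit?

H* = 8

Marginal revenue from the inverse demand is MR = 47 − 2Y.
The marginal product is MP_H = (8/3)·H^(-2/3).
A monopolist hires until marginal revenue product equals the wage: MR·MP_H = w.
At H, Y = 8·H^(1/3). Substituting and solving: (47 − 16·H^(1/3))·(8/3)·H^(-2/3) = 10 gives H = 8.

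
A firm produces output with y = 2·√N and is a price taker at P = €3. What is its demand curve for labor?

N(w) = 9/w²

MP_N = (1/2)·2·N^(-1/2) = N^(-1/2).
Setting P·MP_N = w: 3·N^(-1/2) = w.
Solving for N: N^(-1/2) = w/3, so N = (3/w)^(2).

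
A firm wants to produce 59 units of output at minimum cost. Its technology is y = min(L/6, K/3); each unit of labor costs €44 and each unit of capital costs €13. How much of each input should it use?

With a fixed-proportions technology, the cost-minimizing bundle uses no slack in either input: L/6 = K/3 = y.
So L = 6·59 = 354 and K = 3·59 = 177.

L* = 354, K* = 177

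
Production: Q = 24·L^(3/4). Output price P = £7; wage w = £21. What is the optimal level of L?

MP_L = (3/4)·24·L^(-1/4) = 18·L^(-1/4).
Profit maximization for a price taker requires P·MP_L = w: 7·18·L^(-1/4) = 21.
So L^(-1/4) = 1/6, which gives L = 1296.

L* = 1296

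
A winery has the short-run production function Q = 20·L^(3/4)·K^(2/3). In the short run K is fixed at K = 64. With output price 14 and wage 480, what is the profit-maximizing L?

With K = 64, MP_L = (3/4)·20·L^(-1/4)·64^(2/3) = 240·L^(-1/4).
Profit maximization for a price taker requires P·MP_L = w: 14·240·L^(-1/4) = 480.
So L^(-1/4) = 1/7, which gives L = 2401.

L* = 2401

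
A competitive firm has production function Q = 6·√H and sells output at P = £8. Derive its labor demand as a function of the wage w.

H(w) = 576/w²

MP_H = (1/2)·6·H^(-1/2) = 3·H^(-1/2).
Setting P·MP_H = w: 24·H^(-1/2) = w.
Solving for H: H^(-1/2) = w/24, so H = (24/w)^(2).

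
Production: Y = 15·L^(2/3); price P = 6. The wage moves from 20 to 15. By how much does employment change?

ΔL = 37

From P·MP_L = w with MP_L = 10·L^(-1/3), the labor demand is L(w) = (60/w)^(3).
At w = 20: L = 27. At w = 15: L = 64.
ΔL = 64 − 27 = 37.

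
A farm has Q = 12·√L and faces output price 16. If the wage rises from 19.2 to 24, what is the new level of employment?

L* = 16

From P·MP_L = w with MP_L = 6·L^(-1/2), the labor demand is L(w) = (96/w)^(2).
At w = 19.2: L = 25. At w = 24: L = 16.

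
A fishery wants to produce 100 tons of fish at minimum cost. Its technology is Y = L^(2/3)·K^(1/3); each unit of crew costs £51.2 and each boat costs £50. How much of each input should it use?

L* = 125, K* = 64

Cost minimization requires the marginal rate of technical substitution to equal the input-price ratio: MP_L/MP_K = w/r.
Here MP_L/MP_K = (2/3)·(K/L)/(1/3) = 2·(K/L). Setting this equal to 51.2/50 = 1.024 gives K = 0.512L.
Substituting into Y = 100: L^(2/3)·(0.512L)^(1/3) = 100.
Solving, L = 125 and K = 64.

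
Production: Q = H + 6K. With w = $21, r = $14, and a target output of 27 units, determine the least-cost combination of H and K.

H* = 0, K* = 4.5

The inputs are perfect substitutes, so the firm uses whichever has the lower cost per unit of output.
Cost per unit of output via H is 21; via K it is 7/3. K is cheaper.
Producing Q = 27 with K alone: H = 0, K = 4.5.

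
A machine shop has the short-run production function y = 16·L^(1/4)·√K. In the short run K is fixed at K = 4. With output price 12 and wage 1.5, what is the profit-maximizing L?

L* = 256

With K = 4, MP_L = (1/4)·16·L^(-3/4)·4^(1/2) = 8·L^(-3/4).
Profit maximization for a price taker requires P·MP_L = w: 12·8·L^(-3/4) = 1.5.
So L^(-3/4) = 0.015625, which gives L = 256.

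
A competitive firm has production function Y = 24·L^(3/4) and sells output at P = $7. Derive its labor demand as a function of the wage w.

MP_L = (3/4)·24·L^(-1/4) = 18·L^(-1/4).
Setting P·MP_L = w: 126·L^(-1/4) = w.
Solving for L: L^(-1/4) = w/126, so L = (126/w)^(4).

L(w) = (126/w)^(4)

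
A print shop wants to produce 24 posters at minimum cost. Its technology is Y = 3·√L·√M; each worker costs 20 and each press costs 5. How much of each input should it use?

Cost minimization requires the marginal rate of technical substitution to equal the input-price ratio: MP_L/MP_M = w/r.
Here MP_L/MP_M = (1/2)·(M/L)/(1/2) = (M/L). Setting this equal to 20/5 = 4 gives M = 4L.
Substituting into Y = 24: 3·L^(1/2)·(4L)^(1/2) = 24.
Solving, L = 4 and M = 16.

L* = 4, M* = 16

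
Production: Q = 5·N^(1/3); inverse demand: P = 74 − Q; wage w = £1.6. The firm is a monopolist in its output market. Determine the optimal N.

Marginal revenue from the inverse demand is MR = 74 − 2Q.
The marginal product is MP_N = (5/3)·N^(-2/3).
A monopolist hires until marginal revenue product equals the wage: MR·MP_N = w.
At N, Q = 5·N^(1/3). Substituting and solving: (74 − 10·N^(1/3))·(5/3)·N^(-2/3) = 1.6 gives N = 125.

N* = 125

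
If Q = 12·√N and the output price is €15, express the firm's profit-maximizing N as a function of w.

N(w) = 8100/w²

MP_N = (1/2)·12·N^(-1/2) = 6·N^(-1/2).
Setting P·MP_N = w: 90·N^(-1/2) = w.
Solving for N: N^(-1/2) = w/90, so N = (90/w)^(2).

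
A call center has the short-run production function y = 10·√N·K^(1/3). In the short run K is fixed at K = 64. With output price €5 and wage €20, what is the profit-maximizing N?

N* = 25

With K = 64, MP_N = (1/2)·10·N^(-1/2)·64^(1/3) = 20·N^(-1/2).
Profit maximization for a price taker requires P·MP_N = w: 5·20·N^(-1/2) = 20.
So N^(-1/2) = 0.2, which gives N = 25.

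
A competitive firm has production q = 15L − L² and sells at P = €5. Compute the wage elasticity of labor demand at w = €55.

ε = -2.75

From P·MP_L = w with MP_L = 15 − 2L, labor demand is L(w) = (15 − w/5)/2.
dL/dw = −1/(10) = -0.1.
At w = 55, L = 2, so ε = (dL/dw)·(w/L) = (-0.1)·(55/2) = -2.75.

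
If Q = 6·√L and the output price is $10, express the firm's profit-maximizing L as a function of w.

L(w) = 900/w²

MP_L = (1/2)·6·L^(-1/2) = 3·L^(-1/2).
Setting P·MP_L = w: 30·L^(-1/2) = w.
Solving for L: L^(-1/2) = w/30, so L = (30/w)^(2).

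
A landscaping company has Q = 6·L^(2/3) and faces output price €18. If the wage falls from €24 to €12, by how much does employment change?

ΔL = 189

From P·MP_L = w with MP_L = 4·L^(-1/3), the labor demand is L(w) = (72/w)^(3).
At w = 24: L = 27. At w = 12: L = 216.
ΔL = 216 − 27 = 189.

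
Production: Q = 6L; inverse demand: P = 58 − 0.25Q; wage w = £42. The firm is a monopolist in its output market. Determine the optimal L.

Marginal revenue from the inverse demand is MR = 58 − 0.5Q.
The marginal product is MP_L = 6.
A monopolist hires until marginal revenue product equals the wage: MR·MP_L = w.
(58 − 3L)·6 = 42, so L = 17.

L* = 17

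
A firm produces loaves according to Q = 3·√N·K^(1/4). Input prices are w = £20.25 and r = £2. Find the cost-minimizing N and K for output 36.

N* = 16, K* = 81

Cost minimization requires the marginal rate of technical substitution to equal the input-price ratio: MP_N/MP_K = w/r.
Here MP_N/MP_K = (1/2)·(K/N)/(1/4) = 2·(K/N). Setting this equal to 20.25/2 = 10.125 gives K = 5.0625N.
Substituting into Q = 36: 3·N^(1/2)·(5.0625N)^(1/4) = 36.
Solving, N = 16 and K = 81.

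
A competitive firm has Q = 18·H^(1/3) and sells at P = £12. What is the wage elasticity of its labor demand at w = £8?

ε = -1.5

MP_H = (1/3)·18·H^(-2/3), so P·MP_H = w gives 72·H^(-2/3) = w.
Solving, H(w) = (72/w)^(3/2). This is a constant-elasticity form: H ∝ w^(−3/2), so ε = −3/2.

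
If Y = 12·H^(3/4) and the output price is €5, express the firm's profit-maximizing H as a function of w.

MP_H = (3/4)·12·H^(-1/4) = 9·H^(-1/4).
Setting P·MP_H = w: 45·H^(-1/4) = w.
Solving for H: H^(-1/4) = w/45, so H = (45/w)^(4).

H(w) = 4100625/w^(4)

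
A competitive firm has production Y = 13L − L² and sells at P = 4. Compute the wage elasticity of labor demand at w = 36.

ε = -2.25

From P·MP_L = w with MP_L = 13 − 2L, labor demand is L(w) = (13 − w/4)/2.
dL/dw = −1/(8) = -0.125.
At w = 36, L = 2, so ε = (dL/dw)·(w/L) = (-0.125)·(36/2) = -2.25.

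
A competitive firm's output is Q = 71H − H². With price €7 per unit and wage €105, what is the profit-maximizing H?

H* = 28

The marginal product of H is MP_H = 71 − 2H.
A price-taking firm hires until the value of the marginal product equals the wage: P·MP_H = w, so 7·(71 − 2H) = 105.
Then 71 − 2H = 15, giving H = 28.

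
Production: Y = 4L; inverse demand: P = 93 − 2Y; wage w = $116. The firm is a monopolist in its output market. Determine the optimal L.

L* = 4

Marginal revenue from the inverse demand is MR = 93 − 4Y.
The marginal product is MP_L = 4.
A monopolist hires until marginal revenue product equals the wage: MR·MP_L = w.
(93 − 16L)·4 = 116, so L = 4.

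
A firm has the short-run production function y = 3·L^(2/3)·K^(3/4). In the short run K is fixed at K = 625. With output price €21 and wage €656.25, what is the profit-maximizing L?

With K = 625, MP_L = (2/3)·3·L^(-1/3)·625^(3/4) = 250·L^(-1/3).
Profit maximization for a price taker requires P·MP_L = w: 21·250·L^(-1/3) = 656.25.
So L^(-1/3) = 0.125, which gives L = 512.

L* = 512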